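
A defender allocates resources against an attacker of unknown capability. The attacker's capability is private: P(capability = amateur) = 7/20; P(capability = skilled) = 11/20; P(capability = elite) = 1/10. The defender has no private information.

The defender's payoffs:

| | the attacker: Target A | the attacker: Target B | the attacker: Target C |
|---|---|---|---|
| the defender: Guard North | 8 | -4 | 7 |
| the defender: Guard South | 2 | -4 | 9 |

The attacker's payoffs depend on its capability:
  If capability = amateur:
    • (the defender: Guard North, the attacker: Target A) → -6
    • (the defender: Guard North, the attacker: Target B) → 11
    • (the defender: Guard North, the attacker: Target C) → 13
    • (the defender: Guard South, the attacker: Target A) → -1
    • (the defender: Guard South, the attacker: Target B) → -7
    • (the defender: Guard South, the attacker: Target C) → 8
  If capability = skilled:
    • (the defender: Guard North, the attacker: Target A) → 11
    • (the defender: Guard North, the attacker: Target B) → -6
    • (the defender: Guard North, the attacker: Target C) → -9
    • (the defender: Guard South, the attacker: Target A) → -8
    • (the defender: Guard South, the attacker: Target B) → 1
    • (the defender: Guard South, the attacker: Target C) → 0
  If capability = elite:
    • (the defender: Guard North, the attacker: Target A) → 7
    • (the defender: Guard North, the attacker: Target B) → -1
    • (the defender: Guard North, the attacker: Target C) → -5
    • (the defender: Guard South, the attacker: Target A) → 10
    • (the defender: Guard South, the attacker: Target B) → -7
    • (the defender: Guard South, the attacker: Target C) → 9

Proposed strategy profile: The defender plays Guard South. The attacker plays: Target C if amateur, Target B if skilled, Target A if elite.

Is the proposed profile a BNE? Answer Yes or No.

Yes

A profile is a BNE iff every type of every player is best-responding given beliefs about the other side.
The defender plays Guard South: E[Guard South] = 7/20·(9) + 11/20·(-4) + 1/10·(2) = 23/20; E[Guard North] = 21/20. Best-responding. ✓
The attacker (capability amateur), facing Guard South: Target A gives -1, Target B gives -7, Target C gives 8. Proposed Target C is best. ✓
The attacker (capability skilled), facing Guard South: Target A gives -8, Target B gives 1, Target C gives 0. Proposed Target B is best. ✓
The attacker (capability elite), facing Guard South: Target A gives 10, Target B gives -7, Target C gives 9. Proposed Target A is best. ✓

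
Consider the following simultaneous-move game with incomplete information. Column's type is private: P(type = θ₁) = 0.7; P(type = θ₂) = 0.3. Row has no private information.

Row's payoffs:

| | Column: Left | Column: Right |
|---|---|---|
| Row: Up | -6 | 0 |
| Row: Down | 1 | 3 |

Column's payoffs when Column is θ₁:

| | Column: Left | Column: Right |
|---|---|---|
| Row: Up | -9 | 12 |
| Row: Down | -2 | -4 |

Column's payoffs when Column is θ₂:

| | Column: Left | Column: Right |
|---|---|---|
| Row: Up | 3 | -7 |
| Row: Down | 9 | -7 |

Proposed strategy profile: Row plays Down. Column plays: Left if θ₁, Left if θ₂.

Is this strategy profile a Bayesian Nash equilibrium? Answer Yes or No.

Row plays Down: E[Down] = 0.7·(1) + 0.3·(1) = 1; E[Up] = -6. Best-responding. ✓
Column (type θ₁), facing Down: Left gives -2, Right gives -4. Proposed Left is best. ✓
Column (type θ₂), facing Down: Left gives 9, Right gives -7. Proposed Left is best. ✓

Yes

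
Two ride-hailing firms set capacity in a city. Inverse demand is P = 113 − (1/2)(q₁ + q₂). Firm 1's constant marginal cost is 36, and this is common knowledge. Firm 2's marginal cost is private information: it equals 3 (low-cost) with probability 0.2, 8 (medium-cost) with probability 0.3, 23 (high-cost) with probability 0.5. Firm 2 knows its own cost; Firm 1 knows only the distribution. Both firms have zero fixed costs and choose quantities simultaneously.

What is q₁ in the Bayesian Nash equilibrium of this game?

37

Type-c best response for Firm 2: q₂(c) = (113 − c) − q₁/2.
Firm 1 maximizes expected profit; its first-order condition is 113 − q₁ − (1/2)E[q₂] − 36 = 0.
Substituting E[q₂] and solving: E[c₂] = 14.5, so q₁ = (113 − 2·36 + 14.5)/(3/2) = 37.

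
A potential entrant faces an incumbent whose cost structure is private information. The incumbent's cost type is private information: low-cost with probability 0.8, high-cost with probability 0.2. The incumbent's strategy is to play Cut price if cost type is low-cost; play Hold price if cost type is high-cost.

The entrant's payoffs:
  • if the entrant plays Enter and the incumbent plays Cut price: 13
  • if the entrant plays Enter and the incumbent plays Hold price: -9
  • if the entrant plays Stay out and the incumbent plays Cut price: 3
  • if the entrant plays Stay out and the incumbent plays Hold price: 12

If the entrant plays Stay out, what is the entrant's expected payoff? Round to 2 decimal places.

4.80

E[Stay out] = 0.8·3 + 0.2·12 = 2.4 + 2.4 = 4.8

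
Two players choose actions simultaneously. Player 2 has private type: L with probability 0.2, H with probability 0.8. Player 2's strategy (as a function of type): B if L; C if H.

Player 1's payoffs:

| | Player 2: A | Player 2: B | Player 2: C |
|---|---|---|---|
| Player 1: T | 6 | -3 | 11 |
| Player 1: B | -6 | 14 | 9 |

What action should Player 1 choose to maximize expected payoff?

Compute Player 1's expected payoff for each action, taking the expectation over Player 2's type.
E[T] = 0.2·(-3) + 0.8·(11) = 8.2
E[B] = 0.2·(14) + 0.8·(9) = 10
Best response: B (10 is the largest).

B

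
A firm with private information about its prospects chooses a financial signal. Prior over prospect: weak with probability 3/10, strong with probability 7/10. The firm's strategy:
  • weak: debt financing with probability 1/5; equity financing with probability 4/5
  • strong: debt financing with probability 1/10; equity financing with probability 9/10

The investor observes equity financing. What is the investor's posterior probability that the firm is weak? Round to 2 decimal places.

0.28

P(equity financing) = (3/10)·(4/5) + (7/10)·(9/10) = 87/100
P(weak | equity financing) = ((3/10)·(4/5)) / (87/100) = (6/25) / (87/100) = 8/29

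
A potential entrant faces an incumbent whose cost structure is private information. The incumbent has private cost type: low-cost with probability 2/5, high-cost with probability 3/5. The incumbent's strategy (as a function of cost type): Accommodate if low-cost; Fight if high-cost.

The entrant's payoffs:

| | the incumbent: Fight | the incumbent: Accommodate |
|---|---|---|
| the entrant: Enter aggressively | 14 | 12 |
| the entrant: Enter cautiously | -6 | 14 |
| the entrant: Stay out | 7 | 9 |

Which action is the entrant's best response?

E[Enter aggressively] = 2/5·(12) + 3/5·(14) = 66/5
E[Enter cautiously] = 2/5·(14) + 3/5·(-6) = 2
E[Stay out] = 2/5·(9) + 3/5·(7) = 39/5
Best response: Enter aggressively (66/5 is the largest).

Enter aggressively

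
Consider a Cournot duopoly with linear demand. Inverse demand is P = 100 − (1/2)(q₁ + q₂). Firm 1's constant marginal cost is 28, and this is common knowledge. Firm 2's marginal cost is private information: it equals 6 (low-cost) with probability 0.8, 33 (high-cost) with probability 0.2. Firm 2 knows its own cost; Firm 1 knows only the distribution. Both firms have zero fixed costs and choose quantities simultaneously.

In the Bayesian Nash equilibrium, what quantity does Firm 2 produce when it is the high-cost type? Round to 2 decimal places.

48.53

Firm 2 with cost c maximizes (100 − (1/2)(q₁+q₂) − c)·q₂, giving q₂(c) = (100 − c − (1/2)q₁).
E[c₂] = 0.8·6 + 0.2·33 = 11.4
Firm 1's FOC against E[q₂] yields q₁ = (100 − 2·28 + E[c₂])/(3/2) = (100 − 56 + 11.4)/(3/2) = 36.9333.
q₂(high-cost) = (100 − 33 − (1/2)·36.9333) = 48.5333.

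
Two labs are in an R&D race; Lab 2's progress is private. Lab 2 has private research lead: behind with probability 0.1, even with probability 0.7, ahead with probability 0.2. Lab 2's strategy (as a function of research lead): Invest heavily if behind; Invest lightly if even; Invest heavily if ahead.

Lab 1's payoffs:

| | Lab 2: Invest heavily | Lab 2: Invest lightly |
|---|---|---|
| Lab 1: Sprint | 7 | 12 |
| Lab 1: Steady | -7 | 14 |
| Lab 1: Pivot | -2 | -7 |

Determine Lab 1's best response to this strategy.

Sprint

E[Sprint] = 0.1·(7) + 0.7·(12) + 0.2·(7) = 10.5
E[Steady] = 0.1·(-7) + 0.7·(14) + 0.2·(-7) = 7.7
E[Pivot] = 0.1·(-2) + 0.7·(-7) + 0.2·(-2) = -5.5
Best response: Sprint (10.5 is the largest).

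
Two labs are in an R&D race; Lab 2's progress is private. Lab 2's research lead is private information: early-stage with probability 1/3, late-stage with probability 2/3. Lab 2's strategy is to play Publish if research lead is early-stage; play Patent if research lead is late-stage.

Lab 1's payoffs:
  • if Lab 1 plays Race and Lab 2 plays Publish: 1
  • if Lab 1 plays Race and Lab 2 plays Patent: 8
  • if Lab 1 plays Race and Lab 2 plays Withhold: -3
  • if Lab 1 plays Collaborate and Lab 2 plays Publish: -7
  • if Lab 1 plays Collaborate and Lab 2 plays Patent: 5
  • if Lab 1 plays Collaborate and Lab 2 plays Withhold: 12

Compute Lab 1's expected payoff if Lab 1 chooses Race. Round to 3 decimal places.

5.667

Take the expectation over Lab 2's research lead, weighting each type's action by its prior probability.
E[Race] = 1/3·1 + 2/3·8 = 1/3 + 16/3 = 17/3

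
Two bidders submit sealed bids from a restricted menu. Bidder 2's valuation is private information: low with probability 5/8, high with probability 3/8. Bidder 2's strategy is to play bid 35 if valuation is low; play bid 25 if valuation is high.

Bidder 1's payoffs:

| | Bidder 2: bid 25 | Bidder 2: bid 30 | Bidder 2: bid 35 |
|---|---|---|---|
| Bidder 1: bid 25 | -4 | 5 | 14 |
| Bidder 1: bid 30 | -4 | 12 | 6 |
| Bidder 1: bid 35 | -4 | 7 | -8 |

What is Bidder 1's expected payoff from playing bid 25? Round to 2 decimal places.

E[bid 25] = 5/8·14 + 3/8·(-4) = 35/4 + (-3/2) = 29/4

7.25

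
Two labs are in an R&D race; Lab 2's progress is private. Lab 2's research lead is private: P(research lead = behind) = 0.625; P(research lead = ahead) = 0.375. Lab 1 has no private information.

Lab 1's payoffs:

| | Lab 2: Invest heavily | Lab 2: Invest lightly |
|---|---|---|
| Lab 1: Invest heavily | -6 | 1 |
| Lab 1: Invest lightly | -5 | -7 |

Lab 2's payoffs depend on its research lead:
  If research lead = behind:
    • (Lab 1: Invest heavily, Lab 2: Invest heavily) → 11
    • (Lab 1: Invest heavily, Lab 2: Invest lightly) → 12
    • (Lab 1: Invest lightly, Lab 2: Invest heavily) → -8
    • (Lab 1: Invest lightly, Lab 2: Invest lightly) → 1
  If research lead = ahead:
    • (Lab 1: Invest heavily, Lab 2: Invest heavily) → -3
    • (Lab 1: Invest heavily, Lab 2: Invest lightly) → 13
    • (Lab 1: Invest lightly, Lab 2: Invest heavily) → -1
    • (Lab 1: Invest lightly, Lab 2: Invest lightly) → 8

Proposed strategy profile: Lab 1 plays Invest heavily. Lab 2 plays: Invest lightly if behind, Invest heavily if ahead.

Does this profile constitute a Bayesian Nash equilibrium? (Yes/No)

Lab 1 plays Invest heavily: E[Invest heavily] = 0.625·(1) + 0.375·(-6) = -1.625; E[Invest lightly] = -6.25. Best-responding. ✓
Lab 2 (research lead behind), facing Invest heavily: Invest heavily gives 11, Invest lightly gives 12. Proposed Invest lightly is best. ✓
Lab 2 (research lead ahead), facing Invest heavily: Invest heavily gives -3, Invest lightly gives 13. Proposed Invest heavily is not best — profitable deviation exists. ✗

No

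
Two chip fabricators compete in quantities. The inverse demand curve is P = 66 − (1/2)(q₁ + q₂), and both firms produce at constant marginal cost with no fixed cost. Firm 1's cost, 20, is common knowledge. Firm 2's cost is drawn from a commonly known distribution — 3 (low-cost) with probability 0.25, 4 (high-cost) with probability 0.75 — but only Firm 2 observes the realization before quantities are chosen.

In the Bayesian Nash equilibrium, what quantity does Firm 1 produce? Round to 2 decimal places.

19.83

Type-c best response for Firm 2: q₂(c) = (66 − c) − q₁/2.
Firm 1 maximizes expected profit; its first-order condition is 66 − q₁ − (1/2)E[q₂] − 20 = 0.
Substituting E[q₂] and solving: E[c₂] = 3.75, so q₁ = (66 − 2·20 + 3.75)/(3/2) = 19.8333.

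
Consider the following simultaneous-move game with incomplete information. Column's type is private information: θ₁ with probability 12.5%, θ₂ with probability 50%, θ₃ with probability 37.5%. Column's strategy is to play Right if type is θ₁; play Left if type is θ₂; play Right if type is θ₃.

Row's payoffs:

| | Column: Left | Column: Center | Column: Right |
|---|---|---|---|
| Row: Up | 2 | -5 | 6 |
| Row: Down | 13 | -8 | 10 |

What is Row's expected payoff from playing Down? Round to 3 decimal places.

11.500

E[Down] = 0.125·10 + 0.5·13 + 0.375·10 = 1.25 + 6.5 + 3.75 = 11.5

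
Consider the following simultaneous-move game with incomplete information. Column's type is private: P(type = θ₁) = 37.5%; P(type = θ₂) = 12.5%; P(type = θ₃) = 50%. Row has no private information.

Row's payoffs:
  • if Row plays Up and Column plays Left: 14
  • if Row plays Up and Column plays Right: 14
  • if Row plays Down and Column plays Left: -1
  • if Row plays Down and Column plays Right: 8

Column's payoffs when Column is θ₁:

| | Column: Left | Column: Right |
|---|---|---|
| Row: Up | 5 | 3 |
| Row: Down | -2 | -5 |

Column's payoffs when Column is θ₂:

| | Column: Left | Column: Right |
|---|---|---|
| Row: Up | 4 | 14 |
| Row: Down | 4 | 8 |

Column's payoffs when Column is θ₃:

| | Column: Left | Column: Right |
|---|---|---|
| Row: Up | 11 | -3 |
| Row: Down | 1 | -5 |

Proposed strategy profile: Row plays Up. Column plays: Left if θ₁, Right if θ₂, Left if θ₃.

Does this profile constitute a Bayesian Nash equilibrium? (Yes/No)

Row plays Up: E[Up] = 0.375·(14) + 0.125·(14) + 0.5·(14) = 14; E[Down] = 0.125. Best-responding. ✓
Column (type θ₁), facing Up: Left gives 5, Right gives 3. Proposed Left is best. ✓
Column (type θ₂), facing Up: Left gives 4, Right gives 14. Proposed Right is best. ✓
Column (type θ₃), facing Up: Left gives 11, Right gives -3. Proposed Left is best. ✓

Yes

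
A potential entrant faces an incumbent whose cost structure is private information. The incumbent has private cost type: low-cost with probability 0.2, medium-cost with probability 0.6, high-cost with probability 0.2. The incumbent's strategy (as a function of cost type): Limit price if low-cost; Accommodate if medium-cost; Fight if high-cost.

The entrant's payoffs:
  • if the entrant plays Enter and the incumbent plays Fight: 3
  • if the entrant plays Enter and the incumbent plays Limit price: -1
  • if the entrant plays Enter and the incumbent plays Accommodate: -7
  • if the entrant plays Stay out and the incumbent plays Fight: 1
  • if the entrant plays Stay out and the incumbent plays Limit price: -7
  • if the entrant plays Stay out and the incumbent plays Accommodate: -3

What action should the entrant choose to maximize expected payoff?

E[Enter] = 0.2·(-1) + 0.6·(-7) + 0.2·(3) = -3.8
E[Stay out] = 0.2·(-7) + 0.6·(-3) + 0.2·(1) = -3
Best response: Stay out (-3 is the largest).

Stay out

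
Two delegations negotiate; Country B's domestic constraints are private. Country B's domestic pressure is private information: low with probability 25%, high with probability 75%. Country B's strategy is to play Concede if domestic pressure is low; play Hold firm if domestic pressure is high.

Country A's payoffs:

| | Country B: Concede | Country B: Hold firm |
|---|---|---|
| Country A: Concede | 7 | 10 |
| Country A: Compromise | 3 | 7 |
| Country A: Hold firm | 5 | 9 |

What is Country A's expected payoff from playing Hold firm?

E[Hold firm] = 0.25·5 + 0.75·9 = 1.25 + 6.75 = 8

8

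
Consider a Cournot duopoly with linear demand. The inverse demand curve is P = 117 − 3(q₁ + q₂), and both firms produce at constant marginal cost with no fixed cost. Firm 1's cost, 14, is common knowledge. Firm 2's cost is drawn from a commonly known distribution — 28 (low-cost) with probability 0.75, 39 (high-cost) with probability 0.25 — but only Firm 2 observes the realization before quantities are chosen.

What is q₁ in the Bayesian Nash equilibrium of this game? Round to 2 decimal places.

Firm 2 with cost c maximizes (117 − 3(q₁+q₂) − c)·q₂, giving q₂(c) = (117 − c − 3q₁)/6.
E[c₂] = 0.75·28 + 0.25·39 = 30.75
Firm 1's FOC against E[q₂] yields q₁ = (117 − 2·14 + E[c₂])/9 = (117 − 28 + 30.75)/9 = 13.3056.

13.31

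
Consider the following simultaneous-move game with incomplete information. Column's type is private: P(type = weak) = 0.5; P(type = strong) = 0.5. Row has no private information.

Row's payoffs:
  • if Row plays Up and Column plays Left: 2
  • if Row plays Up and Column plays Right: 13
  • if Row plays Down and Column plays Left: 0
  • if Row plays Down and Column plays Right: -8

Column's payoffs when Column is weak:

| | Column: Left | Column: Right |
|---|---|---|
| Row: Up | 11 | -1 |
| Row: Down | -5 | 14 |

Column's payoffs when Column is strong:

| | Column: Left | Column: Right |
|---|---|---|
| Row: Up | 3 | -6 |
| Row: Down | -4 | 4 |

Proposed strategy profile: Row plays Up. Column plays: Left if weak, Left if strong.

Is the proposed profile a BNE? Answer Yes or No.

A profile is a BNE iff every type of every player is best-responding given beliefs about the other side.
Row plays Up: E[Up] = 0.5·(2) + 0.5·(2) = 2; E[Down] = 0. Best-responding. ✓
Column (type weak), facing Up: Left gives 11, Right gives -1. Proposed Left is best. ✓
Column (type strong), facing Up: Left gives 3, Right gives -6. Proposed Left is best. ✓

Yes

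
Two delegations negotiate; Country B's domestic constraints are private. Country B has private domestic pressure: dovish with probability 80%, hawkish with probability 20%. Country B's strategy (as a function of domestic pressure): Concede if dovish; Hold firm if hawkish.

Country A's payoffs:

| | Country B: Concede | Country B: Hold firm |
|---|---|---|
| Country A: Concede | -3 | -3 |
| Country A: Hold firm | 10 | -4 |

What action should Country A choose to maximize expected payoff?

E[Concede] = 0.8·(-3) + 0.2·(-3) = -3
E[Hold firm] = 0.8·(10) + 0.2·(-4) = 7.2
Best response: Hold firm (7.2 is the largest).

Hold firm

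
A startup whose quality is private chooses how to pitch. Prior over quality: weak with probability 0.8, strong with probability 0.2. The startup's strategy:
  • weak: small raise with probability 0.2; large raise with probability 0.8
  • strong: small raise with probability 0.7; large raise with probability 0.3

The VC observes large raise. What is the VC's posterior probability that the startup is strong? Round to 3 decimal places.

0.086

P(large raise) = 0.8·0.8 + 0.2·0.3 = 0.7
P(strong | large raise) = (0.2·0.3) / 0.7 = 0.06 / 0.7 = 0.0857143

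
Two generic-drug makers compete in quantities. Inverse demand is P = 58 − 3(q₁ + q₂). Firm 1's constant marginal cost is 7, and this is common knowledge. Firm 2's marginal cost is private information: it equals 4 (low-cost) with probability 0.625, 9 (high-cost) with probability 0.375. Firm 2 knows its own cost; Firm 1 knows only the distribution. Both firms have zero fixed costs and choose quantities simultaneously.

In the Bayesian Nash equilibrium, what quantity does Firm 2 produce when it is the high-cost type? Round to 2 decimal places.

5.40

Type-c best response for Firm 2: q₂(c) = (58 − c)/6 − q₁/2.
Firm 1 maximizes expected profit; its first-order condition is 58 − 6q₁ − 3E[q₂] − 7 = 0.
Substituting E[q₂] and solving: E[c₂] = 5.875, so q₁ = (58 − 2·7 + 5.875)/9 = 5.54167.
q₂(high-cost) = (58 − 9 − 3·5.54167)/6 = 5.39583.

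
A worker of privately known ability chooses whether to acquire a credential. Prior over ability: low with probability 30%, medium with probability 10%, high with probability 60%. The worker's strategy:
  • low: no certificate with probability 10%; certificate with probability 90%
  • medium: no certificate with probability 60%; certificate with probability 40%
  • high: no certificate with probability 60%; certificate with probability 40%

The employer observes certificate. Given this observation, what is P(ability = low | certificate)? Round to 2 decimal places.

0.49

P(certificate) = 0.3·0.9 + 0.1·0.4 + 0.6·0.4 = 0.55
P(low | certificate) = (0.3·0.9) / 0.55 = 0.27 / 0.55 = 0.490909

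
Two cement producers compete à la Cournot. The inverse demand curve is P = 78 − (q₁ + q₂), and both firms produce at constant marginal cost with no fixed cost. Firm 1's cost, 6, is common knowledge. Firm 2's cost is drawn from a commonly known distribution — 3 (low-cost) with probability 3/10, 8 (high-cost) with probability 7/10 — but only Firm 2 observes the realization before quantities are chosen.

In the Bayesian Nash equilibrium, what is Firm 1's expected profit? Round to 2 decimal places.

Type-c best response for Firm 2: q₂(c) = (78 − c)/2 − q₁/2.
Firm 1 maximizes expected profit; its first-order condition is 78 − 2q₁ − E[q₂] − 6 = 0.
Substituting E[q₂] and solving: E[c₂] = 6.5, so q₁ = (78 − 2·6 + 6.5)/3 = 24.1667.
E[P] = 78 − (q₁ + E[q₂]) = 30.1667; Firm 1's expected profit = (E[P] − 6)·q₁ = (30.1667 − 6)·24.1667 = 584.028.

584.03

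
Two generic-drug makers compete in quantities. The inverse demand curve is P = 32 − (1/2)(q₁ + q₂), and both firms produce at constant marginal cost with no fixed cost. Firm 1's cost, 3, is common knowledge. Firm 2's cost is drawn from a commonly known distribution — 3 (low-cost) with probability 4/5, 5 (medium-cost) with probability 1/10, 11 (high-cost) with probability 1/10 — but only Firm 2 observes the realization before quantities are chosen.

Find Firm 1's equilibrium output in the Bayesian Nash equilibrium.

20

Type-c best response for Firm 2: q₂(c) = (32 − c) − q₁/2.
Firm 1 maximizes expected profit; its first-order condition is 32 − q₁ − (1/2)E[q₂] − 3 = 0.
Substituting E[q₂] and solving: E[c₂] = 4, so q₁ = (32 − 2·3 + 4)/(3/2) = 20.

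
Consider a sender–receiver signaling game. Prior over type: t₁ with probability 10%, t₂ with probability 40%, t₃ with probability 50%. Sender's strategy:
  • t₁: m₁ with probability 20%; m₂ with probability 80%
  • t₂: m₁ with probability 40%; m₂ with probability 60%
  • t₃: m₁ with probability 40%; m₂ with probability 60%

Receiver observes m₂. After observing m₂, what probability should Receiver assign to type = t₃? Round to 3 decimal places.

P(m₂) = 0.1·0.8 + 0.4·0.6 + 0.5·0.6 = 0.62
P(t₃ | m₂) = (0.5·0.6) / 0.62 = 0.3 / 0.62 = 0.483871

0.484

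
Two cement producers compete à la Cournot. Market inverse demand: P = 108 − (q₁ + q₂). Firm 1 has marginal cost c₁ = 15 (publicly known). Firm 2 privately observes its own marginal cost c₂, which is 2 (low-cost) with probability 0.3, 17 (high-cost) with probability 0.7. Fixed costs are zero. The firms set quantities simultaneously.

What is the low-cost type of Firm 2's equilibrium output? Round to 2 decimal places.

Type-c best response for Firm 2: q₂(c) = (108 − c)/2 − q₁/2.
Firm 1 maximizes expected profit; its first-order condition is 108 − 2q₁ − E[q₂] − 15 = 0.
Substituting E[q₂] and solving: E[c₂] = 12.5, so q₁ = (108 − 2·15 + 12.5)/3 = 30.1667.
q₂(low-cost) = (108 − 2 − 30.1667)/2 = 37.9167.

37.92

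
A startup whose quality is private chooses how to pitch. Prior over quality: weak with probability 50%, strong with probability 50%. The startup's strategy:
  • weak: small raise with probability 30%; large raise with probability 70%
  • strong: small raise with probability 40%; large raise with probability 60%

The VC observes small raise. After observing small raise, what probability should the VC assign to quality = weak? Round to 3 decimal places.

P(small raise) = 0.5·0.3 + 0.5·0.4 = 0.35
P(weak | small raise) = (0.5·0.3) / 0.35 = 0.15 / 0.35 = 0.428571

0.429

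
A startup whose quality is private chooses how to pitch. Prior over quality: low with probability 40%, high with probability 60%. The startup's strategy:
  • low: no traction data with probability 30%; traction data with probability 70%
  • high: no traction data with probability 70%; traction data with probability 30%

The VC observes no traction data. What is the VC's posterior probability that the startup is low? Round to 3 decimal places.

0.222

Apply Bayes' rule using the sender's strategy as the likelihood.
P(no traction data) = 0.4·0.3 + 0.6·0.7 = 0.54
P(low | no traction data) = (0.4·0.3) / 0.54 = 0.12 / 0.54 = 0.222222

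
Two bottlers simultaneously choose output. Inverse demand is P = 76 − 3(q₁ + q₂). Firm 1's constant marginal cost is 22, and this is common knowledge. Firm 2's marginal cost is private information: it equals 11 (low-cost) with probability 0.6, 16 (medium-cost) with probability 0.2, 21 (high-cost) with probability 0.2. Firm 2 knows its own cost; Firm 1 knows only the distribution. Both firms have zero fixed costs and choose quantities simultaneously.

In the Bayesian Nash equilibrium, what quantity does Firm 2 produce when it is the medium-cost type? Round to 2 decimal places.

7.44

Firm 2 with cost c maximizes (76 − 3(q₁+q₂) − c)·q₂, giving q₂(c) = (76 − c − 3q₁)/6.
E[c₂] = 0.6·11 + 0.2·16 + 0.2·21 = 14
Firm 1's FOC against E[q₂] yields q₁ = (76 − 2·22 + E[c₂])/9 = (76 − 44 + 14)/9 = 5.11111.
q₂(medium-cost) = (76 − 16 − 3·5.11111)/6 = 7.44444.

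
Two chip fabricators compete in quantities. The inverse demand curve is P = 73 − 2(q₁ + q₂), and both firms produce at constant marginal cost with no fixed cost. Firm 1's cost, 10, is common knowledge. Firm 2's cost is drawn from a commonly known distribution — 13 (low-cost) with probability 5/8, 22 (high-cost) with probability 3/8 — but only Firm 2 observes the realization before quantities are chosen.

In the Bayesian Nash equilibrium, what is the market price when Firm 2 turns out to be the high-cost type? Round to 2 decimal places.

35.94

Type-c best response for Firm 2: q₂(c) = (73 − c)/4 − q₁/2.
Firm 1 maximizes expected profit; its first-order condition is 73 − 4q₁ − 2E[q₂] − 10 = 0.
Substituting E[q₂] and solving: E[c₂] = 16.375, so q₁ = (73 − 2·10 + 16.375)/6 = 11.5625.
q₂(high-cost) = 6.96875, so P = 73 − 2·(11.5625 + 6.96875) = 35.9375.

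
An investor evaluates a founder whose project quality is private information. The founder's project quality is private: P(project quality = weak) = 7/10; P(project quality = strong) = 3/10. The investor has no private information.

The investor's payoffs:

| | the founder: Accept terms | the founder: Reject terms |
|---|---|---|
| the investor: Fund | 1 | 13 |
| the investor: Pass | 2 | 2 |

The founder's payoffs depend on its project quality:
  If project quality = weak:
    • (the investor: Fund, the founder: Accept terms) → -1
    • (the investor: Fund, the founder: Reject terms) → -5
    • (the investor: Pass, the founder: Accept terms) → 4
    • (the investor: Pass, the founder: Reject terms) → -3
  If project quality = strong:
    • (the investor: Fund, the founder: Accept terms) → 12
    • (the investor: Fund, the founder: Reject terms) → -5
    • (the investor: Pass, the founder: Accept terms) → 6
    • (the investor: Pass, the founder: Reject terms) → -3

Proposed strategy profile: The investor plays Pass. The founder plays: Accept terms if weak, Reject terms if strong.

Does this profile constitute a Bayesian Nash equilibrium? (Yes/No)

The investor plays Pass: E[Pass] = 7/10·(2) + 3/10·(2) = 2; E[Fund] = 23/5. Not best-responding. ✗
The founder (project quality weak), facing Pass: Accept terms gives 4, Reject terms gives -3. Proposed Accept terms is best. ✓
The founder (project quality strong), facing Pass: Accept terms gives 6, Reject terms gives -3. Proposed Reject terms is not best — profitable deviation exists. ✗

No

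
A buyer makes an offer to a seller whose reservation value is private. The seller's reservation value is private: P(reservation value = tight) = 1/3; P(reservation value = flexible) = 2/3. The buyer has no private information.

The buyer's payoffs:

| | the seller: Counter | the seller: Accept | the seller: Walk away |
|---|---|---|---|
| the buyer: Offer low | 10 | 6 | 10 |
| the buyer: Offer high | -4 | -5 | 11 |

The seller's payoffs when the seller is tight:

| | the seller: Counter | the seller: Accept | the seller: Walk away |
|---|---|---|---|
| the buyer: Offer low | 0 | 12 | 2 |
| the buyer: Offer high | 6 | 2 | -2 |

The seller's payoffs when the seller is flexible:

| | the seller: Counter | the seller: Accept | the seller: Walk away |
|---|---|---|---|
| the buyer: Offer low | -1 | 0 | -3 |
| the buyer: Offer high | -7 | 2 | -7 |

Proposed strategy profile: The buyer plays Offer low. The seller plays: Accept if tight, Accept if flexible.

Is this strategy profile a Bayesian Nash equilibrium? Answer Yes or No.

Yes

The buyer plays Offer low: E[Offer low] = 1/3·(6) + 2/3·(6) = 6; E[Offer high] = -5. Best-responding. ✓
The seller (reservation value tight), facing Offer low: Counter gives 0, Accept gives 12, Walk away gives 2. Proposed Accept is best. ✓
The seller (reservation value flexible), facing Offer low: Counter gives -1, Accept gives 0, Walk away gives -3. Proposed Accept is best. ✓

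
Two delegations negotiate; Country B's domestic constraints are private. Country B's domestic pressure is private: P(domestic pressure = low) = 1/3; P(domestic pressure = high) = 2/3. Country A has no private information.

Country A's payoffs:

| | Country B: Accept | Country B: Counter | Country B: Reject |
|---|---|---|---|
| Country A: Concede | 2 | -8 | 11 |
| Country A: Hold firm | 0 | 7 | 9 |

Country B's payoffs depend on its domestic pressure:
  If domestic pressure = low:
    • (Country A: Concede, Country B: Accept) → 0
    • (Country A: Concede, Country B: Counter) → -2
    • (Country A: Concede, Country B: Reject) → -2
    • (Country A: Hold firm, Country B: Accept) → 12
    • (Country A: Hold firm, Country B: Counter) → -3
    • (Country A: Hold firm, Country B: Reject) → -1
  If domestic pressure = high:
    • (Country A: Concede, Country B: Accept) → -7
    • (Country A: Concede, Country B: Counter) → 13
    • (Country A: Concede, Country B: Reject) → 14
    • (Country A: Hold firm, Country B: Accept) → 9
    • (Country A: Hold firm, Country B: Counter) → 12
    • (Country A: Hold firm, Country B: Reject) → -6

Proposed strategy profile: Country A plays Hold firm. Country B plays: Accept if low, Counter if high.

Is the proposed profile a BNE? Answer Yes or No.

Yes

Country A plays Hold firm: E[Hold firm] = 1/3·(0) + 2/3·(7) = 14/3; E[Concede] = -14/3. Best-responding. ✓
Country B (domestic pressure low), facing Hold firm: Accept gives 12, Counter gives -3, Reject gives -1. Proposed Accept is best. ✓
Country B (domestic pressure high), facing Hold firm: Accept gives 9, Counter gives 12, Reject gives -6. Proposed Counter is best. ✓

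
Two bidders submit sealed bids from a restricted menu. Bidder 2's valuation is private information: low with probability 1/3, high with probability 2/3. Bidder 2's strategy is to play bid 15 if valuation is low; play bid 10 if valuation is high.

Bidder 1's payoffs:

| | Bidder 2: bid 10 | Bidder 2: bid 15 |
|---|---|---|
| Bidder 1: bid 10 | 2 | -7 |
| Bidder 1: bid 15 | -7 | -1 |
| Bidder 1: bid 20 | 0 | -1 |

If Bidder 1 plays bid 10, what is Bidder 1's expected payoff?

-1

E[bid 10] = 1/3·(-7) + 2/3·2 = (-7/3) + 4/3 = -1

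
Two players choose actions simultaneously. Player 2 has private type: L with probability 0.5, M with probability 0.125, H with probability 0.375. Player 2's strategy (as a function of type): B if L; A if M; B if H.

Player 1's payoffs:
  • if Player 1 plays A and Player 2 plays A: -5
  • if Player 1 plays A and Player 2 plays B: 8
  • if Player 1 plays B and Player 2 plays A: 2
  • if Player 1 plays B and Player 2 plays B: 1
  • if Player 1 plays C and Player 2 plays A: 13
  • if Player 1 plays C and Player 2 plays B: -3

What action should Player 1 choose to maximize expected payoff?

E[A] = 0.5·(8) + 0.125·(-5) + 0.375·(8) = 6.375
E[B] = 0.5·(1) + 0.125·(2) + 0.375·(1) = 1.125
E[C] = 0.5·(-3) + 0.125·(13) + 0.375·(-3) = -1
Best response: A (6.375 is the largest).

A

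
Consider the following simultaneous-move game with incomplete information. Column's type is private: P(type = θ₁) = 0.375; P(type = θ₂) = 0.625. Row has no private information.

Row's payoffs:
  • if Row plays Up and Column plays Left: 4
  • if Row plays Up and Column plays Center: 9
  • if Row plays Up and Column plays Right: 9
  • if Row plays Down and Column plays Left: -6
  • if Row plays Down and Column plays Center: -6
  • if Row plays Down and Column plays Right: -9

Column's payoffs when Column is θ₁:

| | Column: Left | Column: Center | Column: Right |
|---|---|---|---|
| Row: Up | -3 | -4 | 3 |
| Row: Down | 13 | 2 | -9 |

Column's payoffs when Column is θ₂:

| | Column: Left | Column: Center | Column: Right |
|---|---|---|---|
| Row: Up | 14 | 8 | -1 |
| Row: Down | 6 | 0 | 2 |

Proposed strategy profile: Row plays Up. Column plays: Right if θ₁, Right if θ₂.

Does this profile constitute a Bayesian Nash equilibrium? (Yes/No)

No

Row plays Up: E[Up] = 0.375·(9) + 0.625·(9) = 9; E[Down] = -9. Best-responding. ✓
Column (type θ₁), facing Up: Left gives -3, Center gives -4, Right gives 3. Proposed Right is best. ✓
Column (type θ₂), facing Up: Left gives 14, Center gives 8, Right gives -1. Proposed Right is not best — profitable deviation exists. ✗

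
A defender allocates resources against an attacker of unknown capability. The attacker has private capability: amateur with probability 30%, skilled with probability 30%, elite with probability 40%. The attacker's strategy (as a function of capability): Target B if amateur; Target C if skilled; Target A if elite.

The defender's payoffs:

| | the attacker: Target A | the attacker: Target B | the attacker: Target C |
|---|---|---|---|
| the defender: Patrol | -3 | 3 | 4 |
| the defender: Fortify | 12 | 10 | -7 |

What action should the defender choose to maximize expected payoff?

Fortify

E[Patrol] = 0.3·(3) + 0.3·(4) + 0.4·(-3) = 0.9
E[Fortify] = 0.3·(10) + 0.3·(-7) + 0.4·(12) = 5.7
Best response: Fortify (5.7 is the largest).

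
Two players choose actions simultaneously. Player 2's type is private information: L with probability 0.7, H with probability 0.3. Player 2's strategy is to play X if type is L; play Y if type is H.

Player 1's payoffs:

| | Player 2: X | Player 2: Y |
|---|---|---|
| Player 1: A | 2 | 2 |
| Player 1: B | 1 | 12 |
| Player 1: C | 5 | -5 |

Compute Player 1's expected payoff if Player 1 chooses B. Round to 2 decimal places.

E[B] = 0.7·1 + 0.3·12 = 0.7 + 3.6 = 4.3

4.30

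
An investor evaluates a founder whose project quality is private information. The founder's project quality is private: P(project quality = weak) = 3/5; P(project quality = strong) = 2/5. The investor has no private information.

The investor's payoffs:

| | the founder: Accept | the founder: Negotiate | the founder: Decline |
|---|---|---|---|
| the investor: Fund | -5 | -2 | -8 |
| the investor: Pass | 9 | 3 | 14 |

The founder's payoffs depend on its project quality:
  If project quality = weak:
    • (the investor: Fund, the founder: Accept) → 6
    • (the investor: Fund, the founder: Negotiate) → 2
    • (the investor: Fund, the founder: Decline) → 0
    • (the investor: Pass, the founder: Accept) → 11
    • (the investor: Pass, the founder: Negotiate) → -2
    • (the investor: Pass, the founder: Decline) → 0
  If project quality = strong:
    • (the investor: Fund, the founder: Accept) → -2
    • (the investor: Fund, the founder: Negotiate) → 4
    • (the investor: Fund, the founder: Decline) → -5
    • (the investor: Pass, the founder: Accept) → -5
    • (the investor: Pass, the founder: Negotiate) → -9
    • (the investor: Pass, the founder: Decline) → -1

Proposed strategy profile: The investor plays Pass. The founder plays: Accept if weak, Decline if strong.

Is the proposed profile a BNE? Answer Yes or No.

Yes

A profile is a BNE iff every type of every player is best-responding given beliefs about the other side.
The investor plays Pass: E[Pass] = 3/5·(9) + 2/5·(14) = 11; E[Fund] = -31/5. Best-responding. ✓
The founder (project quality weak), facing Pass: Accept gives 11, Negotiate gives -2, Decline gives 0. Proposed Accept is best. ✓
The founder (project quality strong), facing Pass: Accept gives -5, Negotiate gives -9, Decline gives -1. Proposed Decline is best. ✓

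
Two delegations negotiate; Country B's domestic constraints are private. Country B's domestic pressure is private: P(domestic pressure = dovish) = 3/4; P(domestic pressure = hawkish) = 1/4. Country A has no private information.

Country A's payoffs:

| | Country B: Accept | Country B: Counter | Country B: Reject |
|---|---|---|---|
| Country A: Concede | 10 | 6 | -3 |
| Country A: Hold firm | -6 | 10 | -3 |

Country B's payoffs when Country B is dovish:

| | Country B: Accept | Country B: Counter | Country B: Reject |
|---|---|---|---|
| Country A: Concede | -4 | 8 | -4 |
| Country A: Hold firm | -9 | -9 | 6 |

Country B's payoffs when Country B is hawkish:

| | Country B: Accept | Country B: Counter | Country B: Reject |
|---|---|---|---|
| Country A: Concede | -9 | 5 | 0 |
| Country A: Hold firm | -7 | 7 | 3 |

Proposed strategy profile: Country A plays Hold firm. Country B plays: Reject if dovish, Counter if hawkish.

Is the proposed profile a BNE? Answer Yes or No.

Yes

Country A plays Hold firm: E[Hold firm] = 3/4·(-3) + 1/4·(10) = 1/4; E[Concede] = -3/4. Best-responding. ✓
Country B (domestic pressure dovish), facing Hold firm: Accept gives -9, Counter gives -9, Reject gives 6. Proposed Reject is best. ✓
Country B (domestic pressure hawkish), facing Hold firm: Accept gives -7, Counter gives 7, Reject gives 3. Proposed Counter is best. ✓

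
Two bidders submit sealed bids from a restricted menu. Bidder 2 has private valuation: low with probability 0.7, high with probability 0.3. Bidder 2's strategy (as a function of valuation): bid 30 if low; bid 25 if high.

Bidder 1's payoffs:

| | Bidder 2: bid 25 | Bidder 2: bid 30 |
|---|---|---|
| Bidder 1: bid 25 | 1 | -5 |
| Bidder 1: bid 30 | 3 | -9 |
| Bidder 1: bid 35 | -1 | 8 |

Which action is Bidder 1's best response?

bid 35

E[bid 25] = 0.7·(-5) + 0.3·(1) = -3.2
E[bid 30] = 0.7·(-9) + 0.3·(3) = -5.4
E[bid 35] = 0.7·(8) + 0.3·(-1) = 5.3
Best response: bid 35 (5.3 is the largest).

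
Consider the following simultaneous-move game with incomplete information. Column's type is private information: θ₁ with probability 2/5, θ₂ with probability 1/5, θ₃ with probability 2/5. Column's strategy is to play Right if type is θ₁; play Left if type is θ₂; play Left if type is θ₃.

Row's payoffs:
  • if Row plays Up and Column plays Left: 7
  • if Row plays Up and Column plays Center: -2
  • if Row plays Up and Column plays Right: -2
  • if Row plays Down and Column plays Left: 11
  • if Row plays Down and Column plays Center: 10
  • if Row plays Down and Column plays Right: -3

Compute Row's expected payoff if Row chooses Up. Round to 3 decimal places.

E[Up] = 2/5·(-2) + 1/5·7 + 2/5·7 = (-4/5) + 7/5 + 14/5 = 17/5

3.400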